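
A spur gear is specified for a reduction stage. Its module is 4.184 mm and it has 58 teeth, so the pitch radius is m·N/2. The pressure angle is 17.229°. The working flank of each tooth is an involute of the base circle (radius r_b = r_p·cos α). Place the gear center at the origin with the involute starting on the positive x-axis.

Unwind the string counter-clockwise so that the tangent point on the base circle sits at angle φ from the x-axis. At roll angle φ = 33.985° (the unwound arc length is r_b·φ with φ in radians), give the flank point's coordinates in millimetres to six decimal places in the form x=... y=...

x=134.519939 y=7.781564

pitch radius r_p = m·N/2 = 4.184·58/2 = 121.336000
base radius r_b = r_p·cos α = 121.336000·cos 17.229° = 115.891480
roll angle φ = 33.985° = 0.59315015 rad
x = r_b·(cos φ + φ·sin φ) = 115.891480·(0.82918394 + 0.59315015·0.55897584) = 134.519939
y = r_b·(sin φ − φ·cos φ) = 115.891480·(0.55897584 − 0.59315015·0.82918394) = 7.781564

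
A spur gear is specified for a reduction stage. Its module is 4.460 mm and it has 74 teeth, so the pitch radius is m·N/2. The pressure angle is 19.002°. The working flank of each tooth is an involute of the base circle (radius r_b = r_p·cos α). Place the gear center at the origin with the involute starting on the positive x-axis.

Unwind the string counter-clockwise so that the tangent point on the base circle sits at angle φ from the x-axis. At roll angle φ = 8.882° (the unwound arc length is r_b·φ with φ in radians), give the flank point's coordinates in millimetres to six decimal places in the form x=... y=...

pitch radius r_p = m·N/2 = 4.460·74/2 = 165.020000
base radius r_b = r_p·cos α = 165.020000·cos 19.002° = 156.027600
roll angle φ = 8.882° = 0.15502014 rad
x = r_b·(cos φ + φ·sin φ) = 156.027600·(0.98800842 + 0.15502014·0.15440000) = 157.891120
y = r_b·(sin φ − φ·cos φ) = 156.027600·(0.15440000 − 0.15502014·0.98800842) = 0.193286

x=157.891120 y=0.193286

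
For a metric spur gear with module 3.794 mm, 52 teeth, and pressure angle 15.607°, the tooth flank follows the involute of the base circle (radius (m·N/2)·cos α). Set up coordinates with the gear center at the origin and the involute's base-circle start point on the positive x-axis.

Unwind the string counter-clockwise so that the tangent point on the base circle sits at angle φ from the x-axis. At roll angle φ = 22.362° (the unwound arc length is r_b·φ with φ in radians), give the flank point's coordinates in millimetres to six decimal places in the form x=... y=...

x=101.969778 y=1.854250

pitch radius r_p = m·N/2 = 3.794·52/2 = 98.644000
base radius r_b = r_p·cos α = 98.644000·cos 15.607° = 95.006967
roll angle φ = 22.362° = 0.39029053 rad
x = r_b·(cos φ + φ·sin φ) = 95.006967·(0.92479857 + 0.39029053·0.38045711) = 101.969778
y = r_b·(sin φ − φ·cos φ) = 95.006967·(0.38045711 − 0.39029053·0.92479857) = 1.854250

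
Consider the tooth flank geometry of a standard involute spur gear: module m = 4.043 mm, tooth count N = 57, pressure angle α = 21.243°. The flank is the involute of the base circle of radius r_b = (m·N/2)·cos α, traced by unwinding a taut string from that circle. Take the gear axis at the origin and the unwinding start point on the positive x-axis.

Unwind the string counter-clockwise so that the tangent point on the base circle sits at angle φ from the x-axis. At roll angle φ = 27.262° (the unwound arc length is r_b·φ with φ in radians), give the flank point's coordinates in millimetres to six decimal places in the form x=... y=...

x=118.873771 y=3.769715

pitch radius r_p = m·N/2 = 4.043·57/2 = 115.225500
base radius r_b = r_p·cos α = 115.225500·cos 21.243° = 107.396174
roll angle φ = 27.262° = 0.47581166 rad
x = r_b·(cos φ + φ·sin φ) = 107.396174·(0.88892123 + 0.47581166·0.45806010) = 118.873771
y = r_b·(sin φ − φ·cos φ) = 107.396174·(0.45806010 − 0.47581166·0.88892123) = 3.769715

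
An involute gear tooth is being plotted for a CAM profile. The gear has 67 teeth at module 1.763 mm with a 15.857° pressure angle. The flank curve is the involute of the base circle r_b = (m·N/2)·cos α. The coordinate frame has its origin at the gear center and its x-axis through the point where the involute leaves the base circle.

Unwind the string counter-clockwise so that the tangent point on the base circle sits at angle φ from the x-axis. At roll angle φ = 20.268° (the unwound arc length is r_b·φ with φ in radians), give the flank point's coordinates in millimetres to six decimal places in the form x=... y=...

pitch radius r_p = m·N/2 = 1.763·67/2 = 59.060500
base radius r_b = r_p·cos α = 59.060500·cos 15.857° = 56.813050
roll angle φ = 20.268° = 0.35374333 rad
x = r_b·(cos φ + φ·sin φ) = 56.813050·(0.93808255 + 0.35374333·0.34641178) = 60.257251
y = r_b·(sin φ − φ·cos φ) = 56.813050·(0.34641178 − 0.35374333·0.93808255) = 0.827842

x=60.257251 y=0.827842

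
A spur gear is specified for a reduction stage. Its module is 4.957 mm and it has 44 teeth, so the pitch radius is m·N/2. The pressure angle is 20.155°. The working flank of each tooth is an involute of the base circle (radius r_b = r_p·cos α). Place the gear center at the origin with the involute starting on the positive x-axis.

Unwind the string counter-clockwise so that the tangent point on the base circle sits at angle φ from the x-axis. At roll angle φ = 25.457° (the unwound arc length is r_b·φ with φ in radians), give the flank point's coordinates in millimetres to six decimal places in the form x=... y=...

x=111.987716 y=2.934491

pitch radius r_p = m·N/2 = 4.957·44/2 = 109.054000
base radius r_b = r_p·cos α = 109.054000·cos 20.155° = 102.375962
roll angle φ = 25.457° = 0.44430847 rad
x = r_b·(cos φ + φ·sin φ) = 102.375962·(0.90290813 + 0.44430847·0.42983359) = 111.987716
y = r_b·(sin φ − φ·cos φ) = 102.375962·(0.42983359 − 0.44430847·0.90290813) = 2.934491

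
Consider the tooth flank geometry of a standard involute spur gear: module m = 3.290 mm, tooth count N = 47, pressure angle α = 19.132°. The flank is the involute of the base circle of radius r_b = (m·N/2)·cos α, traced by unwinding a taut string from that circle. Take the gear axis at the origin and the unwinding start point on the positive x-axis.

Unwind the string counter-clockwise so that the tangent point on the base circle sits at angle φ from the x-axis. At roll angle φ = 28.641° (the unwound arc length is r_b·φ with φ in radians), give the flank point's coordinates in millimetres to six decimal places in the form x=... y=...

x=81.608519 y=2.966007

pitch radius r_p = m·N/2 = 3.290·47/2 = 77.315000
base radius r_b = r_p·cos α = 77.315000·cos 19.132° = 73.044584
roll angle φ = 28.641° = 0.49987975 rad
x = r_b·(cos φ + φ·sin φ) = 73.044584·(0.87764021 + 0.49987975·0.47932001) = 81.608519
y = r_b·(sin φ − φ·cos φ) = 73.044584·(0.47932001 − 0.49987975·0.87764021) = 2.966007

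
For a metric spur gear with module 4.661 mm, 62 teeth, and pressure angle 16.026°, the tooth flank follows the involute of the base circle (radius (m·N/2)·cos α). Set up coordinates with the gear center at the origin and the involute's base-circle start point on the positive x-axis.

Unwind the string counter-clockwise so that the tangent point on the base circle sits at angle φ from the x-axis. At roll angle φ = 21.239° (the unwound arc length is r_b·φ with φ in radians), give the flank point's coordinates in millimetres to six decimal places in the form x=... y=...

pitch radius r_p = m·N/2 = 4.661·62/2 = 144.491000
base radius r_b = r_p·cos α = 144.491000·cos 16.026° = 138.875576
roll angle φ = 21.239° = 0.37069048 rad
x = r_b·(cos φ + φ·sin φ) = 138.875576·(0.93207744 + 0.37069048·0.36225910) = 148.091837
y = r_b·(sin φ − φ·cos φ) = 138.875576·(0.36225910 − 0.37069048·0.93207744) = 2.325731

x=148.091837 y=2.325731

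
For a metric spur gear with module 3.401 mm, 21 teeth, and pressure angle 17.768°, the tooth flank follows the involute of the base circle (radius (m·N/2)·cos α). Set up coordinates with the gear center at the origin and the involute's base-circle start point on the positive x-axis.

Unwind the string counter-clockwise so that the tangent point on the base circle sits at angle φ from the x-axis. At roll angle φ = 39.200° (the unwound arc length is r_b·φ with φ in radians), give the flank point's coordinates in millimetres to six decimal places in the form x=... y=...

x=41.058801 y=3.463157

pitch radius r_p = m·N/2 = 3.401·21/2 = 35.710500
base radius r_b = r_p·cos α = 35.710500·cos 17.768° = 34.007108
roll angle φ = 39.200° = 0.68416907 rad
x = r_b·(cos φ + φ·sin φ) = 34.007108·(0.77494449 + 0.68416907·0.63202930) = 41.058801
y = r_b·(sin φ − φ·cos φ) = 34.007108·(0.63202930 − 0.68416907·0.77494449) = 3.463157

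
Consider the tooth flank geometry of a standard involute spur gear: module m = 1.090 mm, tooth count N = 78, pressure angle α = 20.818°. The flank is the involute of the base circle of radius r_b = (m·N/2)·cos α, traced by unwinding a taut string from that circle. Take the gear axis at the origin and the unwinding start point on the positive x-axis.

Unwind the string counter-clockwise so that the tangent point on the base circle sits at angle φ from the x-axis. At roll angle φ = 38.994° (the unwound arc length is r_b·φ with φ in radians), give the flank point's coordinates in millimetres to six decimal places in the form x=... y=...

pitch radius r_p = m·N/2 = 1.090·78/2 = 42.510000
base radius r_b = r_p·cos α = 42.510000·cos 20.818° = 39.734695
roll angle φ = 38.994° = 0.68057369 rad
x = r_b·(cos φ + φ·sin φ) = 39.734695·(0.77721186 + 0.68057369·0.62923901) = 47.898402
y = r_b·(sin φ − φ·cos φ) = 39.734695·(0.62923901 − 0.68057369·0.77721186) = 3.984955

x=47.898402 y=3.984955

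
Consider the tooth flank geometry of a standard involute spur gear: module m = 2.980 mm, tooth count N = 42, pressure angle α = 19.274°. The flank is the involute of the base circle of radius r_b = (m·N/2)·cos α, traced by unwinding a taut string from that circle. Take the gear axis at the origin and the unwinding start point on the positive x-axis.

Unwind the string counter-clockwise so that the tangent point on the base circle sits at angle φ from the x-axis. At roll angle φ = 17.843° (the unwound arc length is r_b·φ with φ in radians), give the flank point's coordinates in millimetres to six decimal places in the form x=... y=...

x=61.867844 y=0.588954

pitch radius r_p = m·N/2 = 2.980·42/2 = 62.580000
base radius r_b = r_p·cos α = 62.580000·cos 19.274° = 59.072443
roll angle φ = 17.843° = 0.31141910 rad
x = r_b·(cos φ + φ·sin φ) = 59.072443·(0.95189970 + 0.31141910·0.30640978) = 61.867844
y = r_b·(sin φ − φ·cos φ) = 59.072443·(0.30640978 − 0.31141910·0.95189970) = 0.588954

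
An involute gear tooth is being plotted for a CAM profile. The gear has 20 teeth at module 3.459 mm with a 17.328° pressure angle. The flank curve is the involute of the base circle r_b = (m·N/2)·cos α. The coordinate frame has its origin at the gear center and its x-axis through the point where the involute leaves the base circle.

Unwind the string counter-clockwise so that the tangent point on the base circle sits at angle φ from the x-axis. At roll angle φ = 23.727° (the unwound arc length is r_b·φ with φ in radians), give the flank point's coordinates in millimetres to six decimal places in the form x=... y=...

pitch radius r_p = m·N/2 = 3.459·20/2 = 34.590000
base radius r_b = r_p·cos α = 34.590000·cos 17.328° = 33.020145
roll angle φ = 23.727° = 0.41411427 rad
x = r_b·(cos φ + φ·sin φ) = 33.020145·(0.91547308 + 0.41411427·0.40237923) = 35.731233
y = r_b·(sin φ − φ·cos φ) = 33.020145·(0.40237923 − 0.41411427·0.91547308) = 0.768338

x=35.731233 y=0.768338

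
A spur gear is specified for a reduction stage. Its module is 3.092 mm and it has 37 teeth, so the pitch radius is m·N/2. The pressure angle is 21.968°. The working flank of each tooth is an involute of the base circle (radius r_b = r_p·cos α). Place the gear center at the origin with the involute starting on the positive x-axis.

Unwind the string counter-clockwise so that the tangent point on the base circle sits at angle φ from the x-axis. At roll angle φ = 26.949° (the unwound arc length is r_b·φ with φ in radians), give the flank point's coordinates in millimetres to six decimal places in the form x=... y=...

x=58.596091 y=1.799598

pitch radius r_p = m·N/2 = 3.092·37/2 = 57.202000
base radius r_b = r_p·cos α = 57.202000·cos 21.968° = 53.048730
roll angle φ = 26.949° = 0.47034878 rad
x = r_b·(cos φ + φ·sin φ) = 53.048730·(0.89141028 + 0.47034878·0.45319722) = 58.596091
y = r_b·(sin φ − φ·cos φ) = 53.048730·(0.45319722 − 0.47034878·0.89141028) = 1.799598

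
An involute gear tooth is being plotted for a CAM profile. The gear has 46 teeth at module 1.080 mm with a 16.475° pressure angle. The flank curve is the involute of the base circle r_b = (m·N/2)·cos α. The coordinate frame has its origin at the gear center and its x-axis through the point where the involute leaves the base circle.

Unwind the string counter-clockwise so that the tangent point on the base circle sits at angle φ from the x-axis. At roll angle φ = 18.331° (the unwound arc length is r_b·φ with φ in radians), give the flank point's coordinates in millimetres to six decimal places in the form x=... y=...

x=25.008245 y=0.257372

pitch radius r_p = m·N/2 = 1.080·46/2 = 24.840000
base radius r_b = r_p·cos α = 24.840000·cos 16.475° = 23.820158
roll angle φ = 18.331° = 0.31993631 rad
x = r_b·(cos φ + φ·sin φ) = 23.820158·(0.94925545 + 0.31993631·0.31450610) = 25.008245
y = r_b·(sin φ − φ·cos φ) = 23.820158·(0.31450610 − 0.31993631·0.94925545) = 0.257372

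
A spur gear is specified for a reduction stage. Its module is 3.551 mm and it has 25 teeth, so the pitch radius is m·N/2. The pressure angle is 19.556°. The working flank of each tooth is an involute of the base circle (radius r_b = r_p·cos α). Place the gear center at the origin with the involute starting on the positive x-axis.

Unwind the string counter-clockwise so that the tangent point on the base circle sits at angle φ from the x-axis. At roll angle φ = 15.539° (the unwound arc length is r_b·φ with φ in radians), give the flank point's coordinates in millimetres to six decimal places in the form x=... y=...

x=43.337079 y=0.276083

pitch radius r_p = m·N/2 = 3.551·25/2 = 44.387500
base radius r_b = r_p·cos α = 44.387500·cos 19.556° = 41.826997
roll angle φ = 15.539° = 0.27120671 rad
x = r_b·(cos φ + φ·sin φ) = 41.826997·(0.96344833 + 0.27120671·0.26789424) = 43.337079
y = r_b·(sin φ − φ·cos φ) = 41.826997·(0.26789424 − 0.27120671·0.96344833) = 0.276083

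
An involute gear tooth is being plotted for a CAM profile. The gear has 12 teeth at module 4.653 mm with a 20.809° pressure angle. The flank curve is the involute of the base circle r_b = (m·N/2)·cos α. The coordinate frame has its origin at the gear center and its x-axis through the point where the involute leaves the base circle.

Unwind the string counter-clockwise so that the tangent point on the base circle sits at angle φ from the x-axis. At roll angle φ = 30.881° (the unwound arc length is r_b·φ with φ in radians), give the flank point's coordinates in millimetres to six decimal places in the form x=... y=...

x=29.616536 y=1.322833

pitch radius r_p = m·N/2 = 4.653·12/2 = 27.918000
base radius r_b = r_p·cos α = 27.918000·cos 20.809° = 26.096906
roll angle φ = 30.881° = 0.53897513 rad
x = r_b·(cos φ + φ·sin φ) = 26.096906·(0.85823516 + 0.53897513·0.51325668) = 29.616536
y = r_b·(sin φ − φ·cos φ) = 26.096906·(0.51325668 − 0.53897513·0.85823516) = 1.322833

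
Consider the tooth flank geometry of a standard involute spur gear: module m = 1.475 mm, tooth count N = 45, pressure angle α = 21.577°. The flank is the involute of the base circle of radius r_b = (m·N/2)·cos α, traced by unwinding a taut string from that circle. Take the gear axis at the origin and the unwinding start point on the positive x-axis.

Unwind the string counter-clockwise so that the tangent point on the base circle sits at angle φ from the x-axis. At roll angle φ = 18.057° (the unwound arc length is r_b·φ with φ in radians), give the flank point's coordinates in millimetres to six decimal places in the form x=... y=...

pitch radius r_p = m·N/2 = 1.475·45/2 = 33.187500
base radius r_b = r_p·cos α = 33.187500·cos 21.577° = 30.861859
roll angle φ = 18.057° = 0.31515410 rad
x = r_b·(cos φ + φ·sin φ) = 30.861859·(0.95074862 + 0.31515410·0.30996299) = 32.356645
y = r_b·(sin φ − φ·cos φ) = 30.861859·(0.30996299 − 0.31515410·0.95074862) = 0.318823

x=32.356645 y=0.318823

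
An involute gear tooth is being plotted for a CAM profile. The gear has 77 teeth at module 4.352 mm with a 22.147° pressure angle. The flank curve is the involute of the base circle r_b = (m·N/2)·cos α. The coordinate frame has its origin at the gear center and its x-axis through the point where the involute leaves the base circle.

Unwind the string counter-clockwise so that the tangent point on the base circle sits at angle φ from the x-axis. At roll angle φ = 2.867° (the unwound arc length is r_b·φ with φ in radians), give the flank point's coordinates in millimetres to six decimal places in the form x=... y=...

pitch radius r_p = m·N/2 = 4.352·77/2 = 167.552000
base radius r_b = r_p·cos α = 167.552000·cos 22.147° = 155.189963
roll angle φ = 2.867° = 0.05003859 rad
x = r_b·(cos φ + φ·sin φ) = 155.189963·(0.99874833 + 0.05003859·0.05001771) = 155.384129
y = r_b·(sin φ − φ·cos φ) = 155.189963·(0.05001771 − 0.05003859·0.99874833) = 0.006480

x=155.384129 y=0.006480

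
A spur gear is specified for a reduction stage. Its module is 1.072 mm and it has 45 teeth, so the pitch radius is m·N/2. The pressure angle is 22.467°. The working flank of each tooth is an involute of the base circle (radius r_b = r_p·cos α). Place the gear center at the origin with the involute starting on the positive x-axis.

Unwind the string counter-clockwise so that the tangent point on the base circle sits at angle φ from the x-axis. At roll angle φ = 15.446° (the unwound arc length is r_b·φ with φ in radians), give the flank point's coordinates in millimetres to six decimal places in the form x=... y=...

pitch radius r_p = m·N/2 = 1.072·45/2 = 24.120000
base radius r_b = r_p·cos α = 24.120000·cos 22.467° = 22.289287
roll angle φ = 15.446° = 0.26958356 rad
x = r_b·(cos φ + φ·sin φ) = 22.289287·(0.96388189 + 0.26958356·0.26633006) = 23.084571
y = r_b·(sin φ − φ·cos φ) = 22.289287·(0.26633006 − 0.26958356·0.96388189) = 0.144509

x=23.084571 y=0.144509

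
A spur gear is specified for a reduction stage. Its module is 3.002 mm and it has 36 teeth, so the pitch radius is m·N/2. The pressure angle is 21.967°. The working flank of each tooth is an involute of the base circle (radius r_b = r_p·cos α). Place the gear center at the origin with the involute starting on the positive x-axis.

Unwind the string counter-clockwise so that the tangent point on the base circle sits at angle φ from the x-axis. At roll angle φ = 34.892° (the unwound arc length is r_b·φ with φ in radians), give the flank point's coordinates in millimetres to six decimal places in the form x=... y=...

x=58.561379 y=3.634512

pitch radius r_p = m·N/2 = 3.002·36/2 = 54.036000
base radius r_b = r_p·cos α = 54.036000·cos 21.967° = 50.112957
roll angle φ = 34.892° = 0.60898028 rad
x = r_b·(cos φ + φ·sin φ) = 50.112957·(0.82023175 + 0.60898028·0.57203135) = 58.561379
y = r_b·(sin φ − φ·cos φ) = 50.112957·(0.57203135 − 0.60898028·0.82023175) = 3.634512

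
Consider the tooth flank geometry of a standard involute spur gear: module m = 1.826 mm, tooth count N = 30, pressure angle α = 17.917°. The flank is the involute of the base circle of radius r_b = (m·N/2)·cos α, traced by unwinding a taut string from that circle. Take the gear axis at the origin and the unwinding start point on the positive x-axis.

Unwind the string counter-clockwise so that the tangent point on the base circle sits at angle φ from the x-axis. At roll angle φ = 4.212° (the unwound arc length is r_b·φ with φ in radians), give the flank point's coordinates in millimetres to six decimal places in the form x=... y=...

pitch radius r_p = m·N/2 = 1.826·30/2 = 27.390000
base radius r_b = r_p·cos α = 27.390000·cos 17.917° = 26.061672
roll angle φ = 4.212° = 0.07351327 rad
x = r_b·(cos φ + φ·sin φ) = 26.061672·(0.99729912 + 0.07351327·0.07344707) = 26.131998
y = r_b·(sin φ − φ·cos φ) = 26.061672·(0.07344707 − 0.07351327·0.99729912) = 0.003449

x=26.131998 y=0.003449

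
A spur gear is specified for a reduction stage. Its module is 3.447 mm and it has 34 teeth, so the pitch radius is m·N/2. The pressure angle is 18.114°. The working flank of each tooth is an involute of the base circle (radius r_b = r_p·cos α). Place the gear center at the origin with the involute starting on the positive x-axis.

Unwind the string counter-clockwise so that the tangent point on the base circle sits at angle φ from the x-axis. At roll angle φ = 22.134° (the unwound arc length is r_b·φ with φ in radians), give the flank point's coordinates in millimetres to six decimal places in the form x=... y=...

pitch radius r_p = m·N/2 = 3.447·34/2 = 58.599000
base radius r_b = r_p·cos α = 58.599000·cos 18.114° = 55.694821
roll angle φ = 22.134° = 0.38631118 rad
x = r_b·(cos φ + φ·sin φ) = 55.694821·(0.92630521 + 0.38631118·0.37677401) = 59.696896
y = r_b·(sin φ − φ·cos φ) = 55.694821·(0.37677401 − 0.38631118·0.92630521) = 1.054412

x=59.696896 y=1.054412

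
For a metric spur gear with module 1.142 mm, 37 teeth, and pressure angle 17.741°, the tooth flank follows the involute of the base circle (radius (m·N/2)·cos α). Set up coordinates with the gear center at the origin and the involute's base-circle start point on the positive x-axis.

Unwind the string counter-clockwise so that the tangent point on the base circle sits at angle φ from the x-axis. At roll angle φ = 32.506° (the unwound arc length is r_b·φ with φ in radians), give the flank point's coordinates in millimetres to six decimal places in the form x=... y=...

pitch radius r_p = m·N/2 = 1.142·37/2 = 21.127000
base radius r_b = r_p·cos α = 21.127000·cos 17.741° = 20.122278
roll angle φ = 32.506° = 0.56733673 rad
x = r_b·(cos φ + φ·sin φ) = 20.122278·(0.84333518 + 0.56733673·0.53738793) = 23.104703
y = r_b·(sin φ − φ·cos φ) = 20.122278·(0.53738793 − 0.56733673·0.84333518) = 1.185864

x=23.104703 y=1.185864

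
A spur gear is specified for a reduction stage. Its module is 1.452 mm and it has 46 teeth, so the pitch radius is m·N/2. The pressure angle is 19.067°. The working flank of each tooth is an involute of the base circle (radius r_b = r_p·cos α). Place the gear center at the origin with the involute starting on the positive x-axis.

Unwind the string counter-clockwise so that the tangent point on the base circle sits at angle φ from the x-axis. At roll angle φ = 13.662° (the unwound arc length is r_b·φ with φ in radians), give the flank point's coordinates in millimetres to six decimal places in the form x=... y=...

x=32.448398 y=0.141831

pitch radius r_p = m·N/2 = 1.452·46/2 = 33.396000
base radius r_b = r_p·cos α = 33.396000·cos 19.067° = 31.563803
roll angle φ = 13.662° = 0.23844688 rad
x = r_b·(cos φ + φ·sin φ) = 31.563803·(0.97170598 + 0.23844688·0.23619374) = 32.448398
y = r_b·(sin φ − φ·cos φ) = 31.563803·(0.23619374 − 0.23844688·0.97170598) = 0.141831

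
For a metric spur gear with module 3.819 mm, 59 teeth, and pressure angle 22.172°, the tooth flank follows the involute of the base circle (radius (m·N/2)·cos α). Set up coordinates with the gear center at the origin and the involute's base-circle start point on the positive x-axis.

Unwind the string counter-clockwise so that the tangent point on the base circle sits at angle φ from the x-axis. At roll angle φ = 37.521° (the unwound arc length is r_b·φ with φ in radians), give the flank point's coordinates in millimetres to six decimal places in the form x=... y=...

x=124.358772 y=9.354108

pitch radius r_p = m·N/2 = 3.819·59/2 = 112.660500
base radius r_b = r_p·cos α = 112.660500·cos 22.172° = 104.329833
roll angle φ = 37.521° = 0.65486499 rad
x = r_b·(cos φ + φ·sin φ) = 104.329833·(0.79313016 + 0.65486499·0.60905217) = 124.358772
y = r_b·(sin φ − φ·cos φ) = 104.329833·(0.60905217 − 0.65486499·0.79313016) = 9.354108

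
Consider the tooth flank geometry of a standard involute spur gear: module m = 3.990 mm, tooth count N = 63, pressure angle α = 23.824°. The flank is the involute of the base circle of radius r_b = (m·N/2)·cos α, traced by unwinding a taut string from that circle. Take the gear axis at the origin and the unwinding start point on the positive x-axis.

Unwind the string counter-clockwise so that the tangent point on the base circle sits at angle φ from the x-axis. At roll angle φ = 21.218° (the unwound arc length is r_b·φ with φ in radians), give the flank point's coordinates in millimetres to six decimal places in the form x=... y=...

pitch radius r_p = m·N/2 = 3.990·63/2 = 125.685000
base radius r_b = r_p·cos α = 125.685000·cos 23.824° = 114.975450
roll angle φ = 21.218° = 0.37032396 rad
x = r_b·(cos φ + φ·sin φ) = 114.975450·(0.93221015 + 0.37032396·0.36191745) = 122.591062
y = r_b·(sin φ − φ·cos φ) = 114.975450·(0.36191745 − 0.37032396·0.93221015) = 1.919825

x=122.591062 y=1.919825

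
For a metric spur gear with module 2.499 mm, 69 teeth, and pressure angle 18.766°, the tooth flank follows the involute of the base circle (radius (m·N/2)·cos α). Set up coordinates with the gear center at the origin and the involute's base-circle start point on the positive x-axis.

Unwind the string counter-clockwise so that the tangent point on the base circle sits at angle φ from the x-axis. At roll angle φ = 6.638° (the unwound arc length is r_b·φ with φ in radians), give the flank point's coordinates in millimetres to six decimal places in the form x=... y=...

pitch radius r_p = m·N/2 = 2.499·69/2 = 86.215500
base radius r_b = r_p·cos α = 86.215500·cos 18.766° = 81.632312
roll angle φ = 6.638° = 0.11585496 rad
x = r_b·(cos φ + φ·sin φ) = 81.632312·(0.99329632 + 0.11585496·0.11559595) = 82.178325
y = r_b·(sin φ − φ·cos φ) = 81.632312·(0.11559595 − 0.11585496·0.99329632) = 0.042257

x=82.178325 y=0.042257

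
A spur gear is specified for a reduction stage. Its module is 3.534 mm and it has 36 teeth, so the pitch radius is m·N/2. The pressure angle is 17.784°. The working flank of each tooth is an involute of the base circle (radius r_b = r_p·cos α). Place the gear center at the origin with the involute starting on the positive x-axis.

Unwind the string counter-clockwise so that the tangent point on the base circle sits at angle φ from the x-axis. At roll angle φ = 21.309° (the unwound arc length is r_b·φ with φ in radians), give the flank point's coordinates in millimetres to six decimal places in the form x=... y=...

pitch radius r_p = m·N/2 = 3.534·36/2 = 63.612000
base radius r_b = r_p·cos α = 63.612000·cos 17.784° = 60.572283
roll angle φ = 21.309° = 0.37191221 rad
x = r_b·(cos φ + φ·sin φ) = 60.572283·(0.93163416 + 0.37191221·0.36339758) = 64.617673
y = r_b·(sin φ − φ·cos φ) = 60.572283·(0.36339758 − 0.37191221·0.93163416) = 1.024366

x=64.617673 y=1.024366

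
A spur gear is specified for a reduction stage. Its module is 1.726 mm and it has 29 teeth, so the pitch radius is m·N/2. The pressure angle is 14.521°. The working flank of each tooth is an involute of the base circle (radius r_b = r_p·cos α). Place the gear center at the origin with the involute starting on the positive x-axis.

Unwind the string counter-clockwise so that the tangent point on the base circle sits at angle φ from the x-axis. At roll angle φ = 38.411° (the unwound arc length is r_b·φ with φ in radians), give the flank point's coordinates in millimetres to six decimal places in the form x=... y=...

x=29.075257 y=2.325633

pitch radius r_p = m·N/2 = 1.726·29/2 = 25.027000
base radius r_b = r_p·cos α = 25.027000·cos 14.521° = 24.227533
roll angle φ = 38.411° = 0.67039842 rad
x = r_b·(cos φ + φ·sin φ) = 24.227533·(0.78357419 + 0.67039842·0.62129823) = 29.075257
y = r_b·(sin φ − φ·cos φ) = 24.227533·(0.62129823 − 0.67039842·0.78357419) = 2.325633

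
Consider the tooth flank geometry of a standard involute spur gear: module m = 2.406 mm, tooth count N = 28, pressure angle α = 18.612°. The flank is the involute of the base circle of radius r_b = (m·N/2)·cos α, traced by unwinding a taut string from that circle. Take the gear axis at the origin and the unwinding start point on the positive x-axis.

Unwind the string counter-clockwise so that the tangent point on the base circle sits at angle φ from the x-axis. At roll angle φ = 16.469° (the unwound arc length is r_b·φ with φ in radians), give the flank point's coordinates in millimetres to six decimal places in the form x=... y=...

pitch radius r_p = m·N/2 = 2.406·28/2 = 33.684000
base radius r_b = r_p·cos α = 33.684000·cos 18.612° = 31.922380
roll angle φ = 16.469° = 0.28743827 rad
x = r_b·(cos φ + φ·sin φ) = 31.922380·(0.95897326 + 0.28743827·0.28349653) = 33.213992
y = r_b·(sin φ − φ·cos φ) = 31.922380·(0.28349653 − 0.28743827·0.95897326) = 0.250620

x=33.213992 y=0.250620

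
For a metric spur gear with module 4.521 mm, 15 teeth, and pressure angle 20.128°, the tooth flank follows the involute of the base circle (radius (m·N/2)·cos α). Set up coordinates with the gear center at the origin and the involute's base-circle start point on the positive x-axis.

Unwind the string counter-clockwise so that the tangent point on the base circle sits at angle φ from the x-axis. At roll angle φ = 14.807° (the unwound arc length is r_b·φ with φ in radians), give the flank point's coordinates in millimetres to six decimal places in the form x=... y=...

pitch radius r_p = m·N/2 = 4.521·15/2 = 33.907500
base radius r_b = r_p·cos α = 33.907500·cos 20.128° = 31.836640
roll angle φ = 14.807° = 0.25843090 rad
x = r_b·(cos φ + φ·sin φ) = 31.836640·(0.96679217 + 0.25843090·0.25556388) = 32.882084
y = r_b·(sin φ − φ·cos φ) = 31.836640·(0.25556388 − 0.25843090·0.96679217) = 0.181943

x=32.882084 y=0.181943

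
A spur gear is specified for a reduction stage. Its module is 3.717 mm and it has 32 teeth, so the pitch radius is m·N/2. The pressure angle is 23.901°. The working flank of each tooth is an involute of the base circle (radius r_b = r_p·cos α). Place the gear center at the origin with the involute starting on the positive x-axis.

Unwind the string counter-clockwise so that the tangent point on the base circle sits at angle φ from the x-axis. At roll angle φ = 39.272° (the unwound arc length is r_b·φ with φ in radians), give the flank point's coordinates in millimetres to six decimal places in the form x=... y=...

x=65.682895 y=5.566645

pitch radius r_p = m·N/2 = 3.717·32/2 = 59.472000
base radius r_b = r_p·cos α = 59.472000·cos 23.901° = 54.372091
roll angle φ = 39.272° = 0.68542570 rad
x = r_b·(cos φ + φ·sin φ) = 54.372091·(0.77414965 + 0.68542570·0.63300263) = 65.682895
y = r_b·(sin φ − φ·cos φ) = 54.372091·(0.63300263 − 0.68542570·0.77414965) = 5.566645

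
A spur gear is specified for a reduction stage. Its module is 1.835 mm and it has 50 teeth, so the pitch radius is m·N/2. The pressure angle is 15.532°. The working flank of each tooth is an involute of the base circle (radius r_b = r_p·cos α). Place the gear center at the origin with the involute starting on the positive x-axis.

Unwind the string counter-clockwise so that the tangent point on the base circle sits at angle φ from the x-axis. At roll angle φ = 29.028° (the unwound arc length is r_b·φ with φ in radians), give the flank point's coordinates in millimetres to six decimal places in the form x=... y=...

x=49.513394 y=1.867209

pitch radius r_p = m·N/2 = 1.835·50/2 = 45.875000
base radius r_b = r_p·cos α = 45.875000·cos 15.532° = 44.199693
roll angle φ = 29.028° = 0.50663418 rad
x = r_b·(cos φ + φ·sin φ) = 44.199693·(0.87438268 + 0.50663418·0.48523698) = 49.513394
y = r_b·(sin φ − φ·cos φ) = 44.199693·(0.48523698 − 0.50663418·0.87438268) = 1.867209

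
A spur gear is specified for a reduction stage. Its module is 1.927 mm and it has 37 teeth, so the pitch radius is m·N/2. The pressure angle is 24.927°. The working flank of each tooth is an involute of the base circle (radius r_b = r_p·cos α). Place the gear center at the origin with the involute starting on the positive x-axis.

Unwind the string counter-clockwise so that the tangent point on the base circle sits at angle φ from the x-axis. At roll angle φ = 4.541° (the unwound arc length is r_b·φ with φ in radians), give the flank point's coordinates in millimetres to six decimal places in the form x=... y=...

x=32.429964 y=0.005361

pitch radius r_p = m·N/2 = 1.927·37/2 = 35.649500
base radius r_b = r_p·cos α = 35.649500·cos 24.927° = 32.328589
roll angle φ = 4.541° = 0.07925540 rad
x = r_b·(cos φ + φ·sin φ) = 32.328589·(0.99686093 + 0.07925540·0.07917245) = 32.429964
y = r_b·(sin φ − φ·cos φ) = 32.328589·(0.07917245 − 0.07925540·0.99686093) = 0.005361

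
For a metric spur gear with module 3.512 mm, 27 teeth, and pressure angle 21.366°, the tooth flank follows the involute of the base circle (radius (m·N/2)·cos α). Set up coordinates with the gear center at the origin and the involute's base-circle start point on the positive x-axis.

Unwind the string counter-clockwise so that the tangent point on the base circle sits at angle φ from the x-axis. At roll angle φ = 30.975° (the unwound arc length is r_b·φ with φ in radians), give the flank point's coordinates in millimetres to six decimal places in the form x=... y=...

x=50.141898 y=2.258205

pitch radius r_p = m·N/2 = 3.512·27/2 = 47.412000
base radius r_b = r_p·cos α = 47.412000·cos 21.366° = 44.153476
roll angle φ = 30.975° = 0.54061574 rad
x = r_b·(cos φ + φ·sin φ) = 44.153476·(0.85739195 + 0.54061574·0.51466402) = 50.141898
y = r_b·(sin φ − φ·cos φ) = 44.153476·(0.51466402 − 0.54061574·0.85739195) = 2.258205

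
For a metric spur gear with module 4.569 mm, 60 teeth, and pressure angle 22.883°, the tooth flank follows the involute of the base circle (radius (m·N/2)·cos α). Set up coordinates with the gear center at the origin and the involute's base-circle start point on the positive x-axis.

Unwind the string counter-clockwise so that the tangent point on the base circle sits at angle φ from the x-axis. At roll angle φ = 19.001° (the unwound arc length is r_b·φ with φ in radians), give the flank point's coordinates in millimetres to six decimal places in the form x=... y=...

pitch radius r_p = m·N/2 = 4.569·60/2 = 137.070000
base radius r_b = r_p·cos α = 137.070000·cos 22.883° = 126.282703
roll angle φ = 19.001° = 0.33163001 rad
x = r_b·(cos φ + φ·sin φ) = 126.282703·(0.94551289 + 0.33163001·0.32558466) = 133.037128
y = r_b·(sin φ − φ·cos φ) = 126.282703·(0.32558466 − 0.33163001·0.94551289) = 1.518449

x=133.037128 y=1.518449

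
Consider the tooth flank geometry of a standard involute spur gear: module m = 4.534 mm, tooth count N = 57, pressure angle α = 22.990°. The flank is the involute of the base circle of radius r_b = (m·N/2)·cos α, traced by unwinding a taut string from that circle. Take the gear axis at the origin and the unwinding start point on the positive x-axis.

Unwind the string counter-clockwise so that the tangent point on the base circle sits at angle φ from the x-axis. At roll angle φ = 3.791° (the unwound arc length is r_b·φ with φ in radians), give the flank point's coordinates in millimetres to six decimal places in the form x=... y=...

x=119.215628 y=0.011481

pitch radius r_p = m·N/2 = 4.534·57/2 = 129.219000
base radius r_b = r_p·cos α = 129.219000·cos 22.990° = 118.955527
roll angle φ = 3.791° = 0.06616543 rad
x = r_b·(cos φ + φ·sin φ) = 118.955527·(0.99781187 + 0.06616543·0.06611717) = 119.215628
y = r_b·(sin φ − φ·cos φ) = 118.955527·(0.06611717 − 0.06616543·0.99781187) = 0.011481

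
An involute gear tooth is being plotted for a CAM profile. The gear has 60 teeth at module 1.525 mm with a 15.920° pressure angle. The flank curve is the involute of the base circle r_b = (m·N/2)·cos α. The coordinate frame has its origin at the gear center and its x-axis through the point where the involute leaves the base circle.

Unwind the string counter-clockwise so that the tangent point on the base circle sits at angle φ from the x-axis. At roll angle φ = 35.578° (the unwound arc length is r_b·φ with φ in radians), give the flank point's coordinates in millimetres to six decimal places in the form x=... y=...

pitch radius r_p = m·N/2 = 1.525·60/2 = 45.750000
base radius r_b = r_p·cos α = 45.750000·cos 15.920° = 43.995287
roll angle φ = 35.578° = 0.62095324 rad
x = r_b·(cos φ + φ·sin φ) = 43.995287·(0.81332422 + 0.62095324·0.58181072) = 51.676929
y = r_b·(sin φ − φ·cos φ) = 43.995287·(0.58181072 − 0.62095324·0.81332422) = 3.377712

x=51.676929 y=3.377712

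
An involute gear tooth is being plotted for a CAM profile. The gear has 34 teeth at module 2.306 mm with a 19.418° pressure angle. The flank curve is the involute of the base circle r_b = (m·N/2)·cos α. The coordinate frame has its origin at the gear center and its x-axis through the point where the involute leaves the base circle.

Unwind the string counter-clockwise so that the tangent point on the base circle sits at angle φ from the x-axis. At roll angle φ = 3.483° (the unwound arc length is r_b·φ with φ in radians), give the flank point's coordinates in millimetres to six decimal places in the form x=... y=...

pitch radius r_p = m·N/2 = 2.306·34/2 = 39.202000
base radius r_b = r_p·cos α = 39.202000·cos 19.418° = 36.972122
roll angle φ = 3.483° = 0.06078982 rad
x = r_b·(cos φ + φ·sin φ) = 36.972122·(0.99815287 + 0.06078982·0.06075238) = 37.040372
y = r_b·(sin φ − φ·cos φ) = 36.972122·(0.06075238 − 0.06078982·0.99815287) = 0.002767

x=37.040372 y=0.002767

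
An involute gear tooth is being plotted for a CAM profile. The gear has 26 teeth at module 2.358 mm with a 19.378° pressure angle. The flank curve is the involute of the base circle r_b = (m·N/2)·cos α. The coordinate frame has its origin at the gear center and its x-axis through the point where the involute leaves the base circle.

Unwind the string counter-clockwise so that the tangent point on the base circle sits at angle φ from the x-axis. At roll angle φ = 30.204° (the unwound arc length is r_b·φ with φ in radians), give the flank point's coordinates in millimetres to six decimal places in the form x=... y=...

x=32.660620 y=1.373242

pitch radius r_p = m·N/2 = 2.358·26/2 = 30.654000
base radius r_b = r_p·cos α = 30.654000·cos 19.378° = 28.917455
roll angle φ = 30.204° = 0.52715925 rad
x = r_b·(cos φ + φ·sin φ) = 28.917455·(0.86423968 + 0.52715925·0.50308028) = 32.660620
y = r_b·(sin φ − φ·cos φ) = 28.917455·(0.50308028 − 0.52715925·0.86423968) = 1.373242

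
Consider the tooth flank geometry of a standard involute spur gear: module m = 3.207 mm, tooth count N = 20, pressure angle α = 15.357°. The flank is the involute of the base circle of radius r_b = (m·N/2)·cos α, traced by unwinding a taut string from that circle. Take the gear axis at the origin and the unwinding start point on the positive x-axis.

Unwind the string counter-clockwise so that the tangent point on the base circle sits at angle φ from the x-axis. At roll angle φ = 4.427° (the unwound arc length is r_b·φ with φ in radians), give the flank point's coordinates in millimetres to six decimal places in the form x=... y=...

x=31.017095 y=0.004752

pitch radius r_p = m·N/2 = 3.207·20/2 = 32.070000
base radius r_b = r_p·cos α = 32.070000·cos 15.357° = 30.924922
roll angle φ = 4.427° = 0.07726573 rad
x = r_b·(cos φ + φ·sin φ) = 30.924922·(0.99701649 + 0.07726573·0.07718887) = 31.017095
y = r_b·(sin φ − φ·cos φ) = 30.924922·(0.07718887 − 0.07726573·0.99701649) = 0.004752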